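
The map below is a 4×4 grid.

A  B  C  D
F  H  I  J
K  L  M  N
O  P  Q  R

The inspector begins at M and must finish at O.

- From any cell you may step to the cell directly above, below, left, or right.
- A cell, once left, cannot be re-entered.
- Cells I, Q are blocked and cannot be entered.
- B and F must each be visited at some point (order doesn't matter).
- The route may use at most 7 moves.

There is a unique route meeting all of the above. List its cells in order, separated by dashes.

Any route must reach B and F and still end at O within 7 moves, so the order of the required stops is forced.
Route from M: left to L, 2× up (reaching B), left to A, 3× down (reaching O) — 7 moves in all.
Check: all required cells visited; 7 ≤ 7 moves.

M - L - H - B - A - F - K - O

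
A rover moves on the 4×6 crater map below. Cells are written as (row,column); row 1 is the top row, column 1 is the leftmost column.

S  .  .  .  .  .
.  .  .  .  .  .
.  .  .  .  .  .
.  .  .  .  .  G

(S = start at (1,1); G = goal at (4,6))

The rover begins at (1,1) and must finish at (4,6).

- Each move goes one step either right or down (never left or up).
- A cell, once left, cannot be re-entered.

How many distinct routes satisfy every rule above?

56

A right/down-only route from (1,1) to (4,6) makes exactly 3 down-moves and 5 right-moves in some order.
With no other constraints that would be C(8,3) = 56 routes.
That gives 56 routes.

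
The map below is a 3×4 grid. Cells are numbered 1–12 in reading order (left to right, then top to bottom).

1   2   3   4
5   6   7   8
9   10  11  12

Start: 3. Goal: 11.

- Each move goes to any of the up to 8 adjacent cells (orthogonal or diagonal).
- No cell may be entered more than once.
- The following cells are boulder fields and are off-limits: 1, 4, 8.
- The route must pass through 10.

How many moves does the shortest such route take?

Any route passes through 10 somewhere between 3 and 11. Summing Chebyshev distances along the two legs (3 → 10 → 11) gives a lower bound of 2 + 1 = 3 moves.
A route of 3 moves achieves this: 3 → 6 → 10 → 11.
Since 3 matches the lower bound, it is optimal.

3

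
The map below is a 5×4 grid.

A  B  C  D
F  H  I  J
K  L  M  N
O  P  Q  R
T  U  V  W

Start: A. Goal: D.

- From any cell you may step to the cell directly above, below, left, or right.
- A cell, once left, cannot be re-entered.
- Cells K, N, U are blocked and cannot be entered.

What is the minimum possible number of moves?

3

The Manhattan distance from A to D is |1−1| + |1−4| = 3, so at least 3 moves are needed.
A route of 3 moves achieves this: A → B → C → D.
Since 3 matches the lower bound, it is optimal.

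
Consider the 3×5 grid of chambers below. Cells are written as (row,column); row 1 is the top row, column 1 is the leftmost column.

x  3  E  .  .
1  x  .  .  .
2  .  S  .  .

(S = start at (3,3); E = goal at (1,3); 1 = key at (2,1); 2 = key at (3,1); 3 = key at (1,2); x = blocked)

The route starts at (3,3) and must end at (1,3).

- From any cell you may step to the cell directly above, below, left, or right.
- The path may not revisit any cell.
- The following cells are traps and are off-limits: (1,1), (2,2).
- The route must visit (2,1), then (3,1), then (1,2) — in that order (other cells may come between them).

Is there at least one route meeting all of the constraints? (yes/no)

no

(2,1) must be visited but has only one open neighbour ((3,1)), and it is neither the start nor the goal — the route would have to enter and leave through (3,1), re-entering it.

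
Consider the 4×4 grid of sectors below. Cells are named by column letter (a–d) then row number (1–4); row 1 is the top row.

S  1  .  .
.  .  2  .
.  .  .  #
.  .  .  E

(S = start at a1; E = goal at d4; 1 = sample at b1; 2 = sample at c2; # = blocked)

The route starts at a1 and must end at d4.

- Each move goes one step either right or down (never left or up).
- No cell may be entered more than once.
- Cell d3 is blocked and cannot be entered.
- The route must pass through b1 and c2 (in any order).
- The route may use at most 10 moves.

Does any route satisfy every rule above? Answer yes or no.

yes

One route that works: a1 → b1 → b2 → c2 → c3 → c4 → d4.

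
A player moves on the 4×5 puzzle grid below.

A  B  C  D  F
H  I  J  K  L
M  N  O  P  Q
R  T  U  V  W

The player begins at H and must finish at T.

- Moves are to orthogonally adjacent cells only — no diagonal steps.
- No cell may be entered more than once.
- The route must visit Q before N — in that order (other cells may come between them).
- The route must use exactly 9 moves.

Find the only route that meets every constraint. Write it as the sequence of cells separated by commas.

H, I, J, K, L, Q, P, O, N, T

The waypoints must appear in the order Q, N, with no cell reused.
Route from H: 4× right (reaching L), down to Q, 3× left (reaching N), down to T — 9 moves in all.
Check: order respected (Q at step 5, N at step 8); 9 moves as required.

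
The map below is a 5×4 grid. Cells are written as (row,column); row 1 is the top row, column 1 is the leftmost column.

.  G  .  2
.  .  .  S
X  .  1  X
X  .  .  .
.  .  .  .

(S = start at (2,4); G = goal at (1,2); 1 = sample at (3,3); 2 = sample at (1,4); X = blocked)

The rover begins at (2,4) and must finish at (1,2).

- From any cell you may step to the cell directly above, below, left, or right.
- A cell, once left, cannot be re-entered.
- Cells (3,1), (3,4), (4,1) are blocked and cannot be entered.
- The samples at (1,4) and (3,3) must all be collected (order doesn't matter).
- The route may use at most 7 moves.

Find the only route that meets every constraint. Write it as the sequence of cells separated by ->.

Any route must reach (1,4) and (3,3) and still end at (1,2) within 7 moves, so the order of the required stops is forced.
Route from (2,4): up 1 to (1,4), left 1 to (1,3), down 2 to (3,3), left 1 to (3,2), up 2 to (1,2) — 7 moves in all.
Check: all required cells visited; 7 ≤ 7 moves.

(2,4) -> (1,4) -> (1,3) -> (2,3) -> (3,3) -> (3,2) -> (2,2) -> (1,2)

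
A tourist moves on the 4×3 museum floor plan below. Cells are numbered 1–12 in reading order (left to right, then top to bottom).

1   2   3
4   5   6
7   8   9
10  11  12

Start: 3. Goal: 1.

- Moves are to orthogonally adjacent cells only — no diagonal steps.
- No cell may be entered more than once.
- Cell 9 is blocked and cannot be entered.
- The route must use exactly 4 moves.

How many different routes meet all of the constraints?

Need simple routes of exactly 4 moves from 3 to 1 (Manhattan distance 2, so 1 moves are spent on a detour and 1 undoing it).
Enumerating: 3 6 5 2 1 | 3 6 5 4 1 | 3 2 5 4 1.
That gives 3 routes.

3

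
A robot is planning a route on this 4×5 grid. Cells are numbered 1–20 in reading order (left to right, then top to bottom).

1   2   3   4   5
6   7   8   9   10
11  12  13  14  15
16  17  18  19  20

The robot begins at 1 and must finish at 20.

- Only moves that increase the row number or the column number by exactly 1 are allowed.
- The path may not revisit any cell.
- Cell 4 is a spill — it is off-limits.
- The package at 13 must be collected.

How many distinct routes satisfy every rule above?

A right/down-only route from 1 to 20 makes exactly 3 down-moves and 4 right-moves in some order.
With no other constraints that would be C(7,3) = 35 routes.
Split at 13 and multiply the segment counts (each segment already excludes blocked cells): 1→13: 6; 13→20: 3; product = 18.
That gives 18 routes.

18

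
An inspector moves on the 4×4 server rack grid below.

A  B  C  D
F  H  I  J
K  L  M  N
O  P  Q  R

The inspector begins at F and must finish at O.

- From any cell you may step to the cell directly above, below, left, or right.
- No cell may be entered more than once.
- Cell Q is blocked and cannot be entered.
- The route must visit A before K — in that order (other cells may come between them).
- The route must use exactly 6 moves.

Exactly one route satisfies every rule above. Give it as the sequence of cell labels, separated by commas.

The waypoints must appear in the order A, K, with no cell reused.
Route from F: up to A, right to B, 2× down (reaching L), left to K, down to O — 6 moves in all.
Check: order respected (A at step 1, K at step 5); 6 moves as required.

F, A, B, H, L, K, O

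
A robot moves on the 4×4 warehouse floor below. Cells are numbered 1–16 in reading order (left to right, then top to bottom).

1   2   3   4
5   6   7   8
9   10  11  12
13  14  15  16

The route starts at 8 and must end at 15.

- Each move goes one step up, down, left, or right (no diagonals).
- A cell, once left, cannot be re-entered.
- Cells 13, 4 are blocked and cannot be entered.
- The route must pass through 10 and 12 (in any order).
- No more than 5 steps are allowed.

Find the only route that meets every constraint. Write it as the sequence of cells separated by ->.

The budget equals the shortest possible length, so every move has to be on a shortest route through the required cells.
Route from 8: down 1 to 12, left 2 to 10, down 1 to 14, right 1 to 15 — 5 moves in all.
Check: all required cells visited; 5 ≤ 5 moves.

8 -> 12 -> 11 -> 10 -> 14 -> 15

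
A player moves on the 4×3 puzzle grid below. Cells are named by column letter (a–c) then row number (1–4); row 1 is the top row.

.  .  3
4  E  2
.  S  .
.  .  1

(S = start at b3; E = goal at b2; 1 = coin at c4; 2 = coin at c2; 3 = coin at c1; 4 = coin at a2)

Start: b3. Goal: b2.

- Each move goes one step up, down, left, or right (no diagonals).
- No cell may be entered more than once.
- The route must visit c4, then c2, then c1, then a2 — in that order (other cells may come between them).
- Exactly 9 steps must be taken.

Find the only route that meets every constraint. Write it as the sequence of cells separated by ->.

The waypoints must appear in the order c4, c2, c1, a2, with no cell reused.
Route from b3: down to b4, right to c4, 3× up (reaching c1), 2× left (reaching a1), down to a2, right to b2 — 9 moves in all.
Check: order respected (1 at step 2, 2 at step 4, 3 at step 5, 4 at step 8); 9 moves as required.

b3 -> b4 -> c4 -> c3 -> c2 -> c1 -> b1 -> a1 -> a2 -> b2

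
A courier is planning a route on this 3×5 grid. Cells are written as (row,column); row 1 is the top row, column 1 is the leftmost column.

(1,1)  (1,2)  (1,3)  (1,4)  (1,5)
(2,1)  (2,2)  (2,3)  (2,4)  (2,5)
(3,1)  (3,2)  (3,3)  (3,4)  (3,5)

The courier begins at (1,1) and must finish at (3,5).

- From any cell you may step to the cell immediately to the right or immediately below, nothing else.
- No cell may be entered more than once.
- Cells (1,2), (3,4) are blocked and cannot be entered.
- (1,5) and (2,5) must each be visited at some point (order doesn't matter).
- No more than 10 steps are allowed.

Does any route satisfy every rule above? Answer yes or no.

no

Right/down moves force the required cells to be taken in the order (1,5), (2,5). Every right/down route from (1,1) to (1,5) runs into a blocked cell, so that leg cannot be completed.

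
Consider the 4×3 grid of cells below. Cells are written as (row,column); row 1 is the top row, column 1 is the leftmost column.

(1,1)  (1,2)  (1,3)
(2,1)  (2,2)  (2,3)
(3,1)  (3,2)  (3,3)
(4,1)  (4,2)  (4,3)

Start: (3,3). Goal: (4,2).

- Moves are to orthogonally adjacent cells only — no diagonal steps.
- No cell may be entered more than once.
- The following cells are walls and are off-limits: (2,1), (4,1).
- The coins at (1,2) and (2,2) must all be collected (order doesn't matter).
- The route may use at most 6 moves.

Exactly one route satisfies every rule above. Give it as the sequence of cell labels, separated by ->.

(3,3) -> (2,3) -> (1,3) -> (1,2) -> (2,2) -> (3,2) -> (4,2)

The budget equals the shortest possible length, so every move has to be on a shortest route through the required cells.
Route from (3,3): 2× up (reaching (1,3)), left to (1,2), 3× down (reaching (4,2)) — 6 moves in all.
Check: all required cells visited; 6 ≤ 6 moves.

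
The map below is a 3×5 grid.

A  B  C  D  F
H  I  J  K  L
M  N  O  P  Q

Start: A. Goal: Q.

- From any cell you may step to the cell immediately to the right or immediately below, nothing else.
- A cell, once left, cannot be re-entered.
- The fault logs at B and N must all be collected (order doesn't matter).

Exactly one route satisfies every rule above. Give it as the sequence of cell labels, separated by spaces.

Moves only go right or down, so the column and row indices never decrease.
Route from A: right to B, 2× down (reaching N), 3× right (reaching Q) — 6 moves in all.
Check: all required cells visited.

A B I N O P Q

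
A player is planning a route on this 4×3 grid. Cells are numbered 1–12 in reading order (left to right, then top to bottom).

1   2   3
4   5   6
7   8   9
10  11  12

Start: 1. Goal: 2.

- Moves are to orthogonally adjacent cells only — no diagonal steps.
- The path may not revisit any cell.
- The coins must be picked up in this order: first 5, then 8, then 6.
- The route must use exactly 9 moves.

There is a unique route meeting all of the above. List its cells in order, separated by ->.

1 -> 4 -> 5 -> 8 -> 11 -> 12 -> 9 -> 6 -> 3 -> 2

The waypoints must appear in the order 5, 8, 6, with no cell reused.
Route from 1: down 1 to 4, right 1 to 5, down 2 to 11, right 1 to 12, up 3 to 3, left 1 to 2 — 9 moves in all.
Check: order respected (5 at step 2, 8 at step 3, 6 at step 7); 9 moves as required.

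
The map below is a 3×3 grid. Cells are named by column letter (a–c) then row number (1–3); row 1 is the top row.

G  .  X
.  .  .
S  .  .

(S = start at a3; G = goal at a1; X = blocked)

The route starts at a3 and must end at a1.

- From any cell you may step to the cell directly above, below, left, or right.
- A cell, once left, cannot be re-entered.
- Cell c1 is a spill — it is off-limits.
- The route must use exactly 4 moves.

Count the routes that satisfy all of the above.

Need simple routes of exactly 4 moves from a3 to a1 (Manhattan distance 2, so 1 moves are spent on a detour and 1 undoing it).
Enumerating: a3 a2 b2 b1 a1 | a3 b3 b2 b1 a1 | a3 b3 b2 a2 a1.
That gives 3 routes.

3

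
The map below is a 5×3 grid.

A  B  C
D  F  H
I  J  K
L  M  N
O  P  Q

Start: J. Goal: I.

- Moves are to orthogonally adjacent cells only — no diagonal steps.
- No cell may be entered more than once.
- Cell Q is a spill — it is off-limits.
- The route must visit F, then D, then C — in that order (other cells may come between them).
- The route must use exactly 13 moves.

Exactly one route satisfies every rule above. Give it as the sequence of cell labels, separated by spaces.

The waypoints must appear in the order F, D, C, with no cell reused.
Route from J: up to F, left to D, up to A, 2× right (reaching C), 3× down (reaching N), left to M, down to P, left to O, 2× up (reaching I) — 13 moves in all.
Check: order respected (F at step 1, D at step 2, C at step 5); 13 moves as required.

J F D A B C H K N M P O L I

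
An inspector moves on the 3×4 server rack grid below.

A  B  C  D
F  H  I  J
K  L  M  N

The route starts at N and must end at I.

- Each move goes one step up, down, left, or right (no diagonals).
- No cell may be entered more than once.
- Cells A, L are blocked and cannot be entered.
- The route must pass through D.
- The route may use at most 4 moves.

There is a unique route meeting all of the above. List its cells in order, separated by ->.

N -> J -> D -> C -> I

The budget equals the shortest possible length, so every move has to be on a shortest route through the required cells.
Route from N: up 2 to D, left 1 to C, down 1 to I — 4 moves in all.
Check: all required cells visited; 4 ≤ 4 moves.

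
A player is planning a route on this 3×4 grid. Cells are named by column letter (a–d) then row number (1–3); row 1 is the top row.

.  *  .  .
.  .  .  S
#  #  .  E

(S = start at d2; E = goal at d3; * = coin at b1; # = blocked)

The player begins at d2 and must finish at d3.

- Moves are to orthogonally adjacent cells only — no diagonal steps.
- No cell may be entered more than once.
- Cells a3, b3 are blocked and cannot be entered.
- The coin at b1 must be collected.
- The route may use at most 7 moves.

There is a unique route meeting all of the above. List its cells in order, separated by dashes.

Any route must reach b1 and still end at d3 within 7 moves, so the order of the required stops is forced.
Route from d2: up 1 to d1, left 2 to b1, down 1 to b2, right 1 to c2, down 1 to c3, right 1 to d3 — 7 moves in all.
Check: all required cells visited; 7 ≤ 7 moves.

d2 - d1 - c1 - b1 - b2 - c2 - c3 - d3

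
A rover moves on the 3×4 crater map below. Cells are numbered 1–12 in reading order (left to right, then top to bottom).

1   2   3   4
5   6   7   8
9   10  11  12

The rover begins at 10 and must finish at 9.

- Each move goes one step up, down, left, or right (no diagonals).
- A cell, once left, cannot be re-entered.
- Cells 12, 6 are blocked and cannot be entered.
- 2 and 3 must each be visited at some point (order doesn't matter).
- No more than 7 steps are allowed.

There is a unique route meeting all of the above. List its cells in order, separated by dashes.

10 - 11 - 7 - 3 - 2 - 1 - 5 - 9

The 7-move cap with required stops at 2, 3 leaves no slack for detours.
Route from 10: right 1 to 11, up 2 to 3, left 2 to 1, down 2 to 9 — 7 moves in all.
Check: all required cells visited; 7 ≤ 7 moves.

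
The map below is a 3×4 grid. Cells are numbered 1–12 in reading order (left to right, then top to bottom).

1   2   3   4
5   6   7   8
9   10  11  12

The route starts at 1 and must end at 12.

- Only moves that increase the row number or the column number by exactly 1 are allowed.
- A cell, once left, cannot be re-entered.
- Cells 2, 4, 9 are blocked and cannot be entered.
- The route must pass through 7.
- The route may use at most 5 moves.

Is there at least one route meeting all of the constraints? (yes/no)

One route that works: 1 → 5 → 6 → 7 → 11 → 12.

yes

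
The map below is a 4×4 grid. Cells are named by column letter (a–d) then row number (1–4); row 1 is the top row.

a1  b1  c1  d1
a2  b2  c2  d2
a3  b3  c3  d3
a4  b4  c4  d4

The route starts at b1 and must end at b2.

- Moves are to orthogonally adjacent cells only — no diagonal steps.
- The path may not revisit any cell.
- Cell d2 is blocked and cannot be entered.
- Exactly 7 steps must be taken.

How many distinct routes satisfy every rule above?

4

Need simple routes of exactly 7 moves from b1 to b2 (Manhattan distance 1, so 3 moves are spent on a detour and 3 undoing it).
Enumerating: b1 a1 a2 a3 a4 b4 b3 b2 | b1 a1 a2 a3 b3 c3 c2 b2 | b1 c1 c2 c3 c4 b4 b3 b2 | b1 c1 c2 c3 b3 a3 a2 b2.
That gives 4 routes.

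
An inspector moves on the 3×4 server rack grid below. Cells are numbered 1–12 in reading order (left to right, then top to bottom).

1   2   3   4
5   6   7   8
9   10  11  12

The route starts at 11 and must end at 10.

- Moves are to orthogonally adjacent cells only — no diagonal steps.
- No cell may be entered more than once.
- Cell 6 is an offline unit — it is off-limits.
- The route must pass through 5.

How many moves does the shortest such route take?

7

Any route passes through 5 somewhere between 11 and 10. Summing Manhattan distances along the two legs (11 → 5 → 10) gives a lower bound of 3 + 2 = 5 moves.
The shortest route satisfying every rule uses 7 moves: 11 → 7 → 3 → 2 → 1 → 5 → 9 → 10.
The bound of 5 isn't tight here; checking systematically, no route of length 5 through 6 satisfies every constraint, so 7 is the minimum.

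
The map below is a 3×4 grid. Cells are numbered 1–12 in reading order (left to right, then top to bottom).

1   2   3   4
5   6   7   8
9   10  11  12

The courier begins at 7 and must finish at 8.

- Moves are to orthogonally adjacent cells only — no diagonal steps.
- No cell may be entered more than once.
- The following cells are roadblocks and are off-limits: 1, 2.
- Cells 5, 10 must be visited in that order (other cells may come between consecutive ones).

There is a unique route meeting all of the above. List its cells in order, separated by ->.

7 -> 6 -> 5 -> 9 -> 10 -> 11 -> 12 -> 8

The waypoints must appear in the order 5, 10, with no cell reused.
Route from 7: left 2 to 5, down 1 to 9, right 3 to 12, up 1 to 8 — 7 moves in all.
Check: order respected (5 at step 2, 10 at step 4).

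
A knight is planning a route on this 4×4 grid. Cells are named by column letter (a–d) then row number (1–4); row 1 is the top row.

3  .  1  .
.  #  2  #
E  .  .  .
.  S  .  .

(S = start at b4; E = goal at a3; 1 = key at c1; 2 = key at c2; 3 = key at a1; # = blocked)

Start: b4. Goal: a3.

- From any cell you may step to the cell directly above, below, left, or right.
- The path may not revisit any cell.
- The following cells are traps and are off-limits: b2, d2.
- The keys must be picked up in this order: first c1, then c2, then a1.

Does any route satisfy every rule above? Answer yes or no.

no

Ignoring the required order, 3 revisit-free routes from b4 to a3 pass through all of c1, c2, and a1; the waypoint orders that occur are c2 → c1 → a1 (3) — never c1 → c2 → a1.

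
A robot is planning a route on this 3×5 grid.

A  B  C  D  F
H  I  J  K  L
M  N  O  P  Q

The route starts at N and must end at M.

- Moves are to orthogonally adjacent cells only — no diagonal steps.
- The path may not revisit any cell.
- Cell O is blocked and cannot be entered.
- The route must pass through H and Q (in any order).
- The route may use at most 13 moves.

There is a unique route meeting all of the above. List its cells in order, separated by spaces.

N I J K P Q L F D C B A H M

Any route must reach H and Q and still end at M within 13 moves, so the order of the required stops is forced.
Route from N: up to I, 2× right (reaching K), down to P, right to Q, 2× up (reaching F), 4× left (reaching A), 2× down (reaching M) — 13 moves in all.
Check: all required cells visited; 13 ≤ 13 moves.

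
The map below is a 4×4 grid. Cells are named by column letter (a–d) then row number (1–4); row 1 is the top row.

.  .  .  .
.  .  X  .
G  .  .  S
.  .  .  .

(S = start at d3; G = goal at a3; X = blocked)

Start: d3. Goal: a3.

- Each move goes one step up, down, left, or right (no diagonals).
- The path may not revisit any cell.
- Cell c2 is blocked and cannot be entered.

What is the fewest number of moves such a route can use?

The Manhattan distance from d3 to a3 is |3−3| + |4−1| = 3, so at least 3 moves are needed.
A route of 3 moves achieves this: d3 → c3 → b3 → a3.
Since 3 matches the lower bound, it is optimal.

3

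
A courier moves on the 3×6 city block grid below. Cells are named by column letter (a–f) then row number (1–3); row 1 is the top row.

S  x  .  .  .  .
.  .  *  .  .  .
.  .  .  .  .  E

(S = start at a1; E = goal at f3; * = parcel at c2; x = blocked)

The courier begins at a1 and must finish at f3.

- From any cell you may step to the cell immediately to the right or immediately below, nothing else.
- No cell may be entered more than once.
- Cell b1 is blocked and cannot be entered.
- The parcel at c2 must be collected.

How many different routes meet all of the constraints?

A right/down-only route from a1 to f3 makes exactly 2 down-moves and 5 right-moves in some order.
With no other constraints that would be C(7,2) = 21 routes.
Split at c2 and multiply the segment counts (each segment already excludes blocked cells): a1→c2: 1; c2→f3: 4; product = 4.
That gives 4 routes.

4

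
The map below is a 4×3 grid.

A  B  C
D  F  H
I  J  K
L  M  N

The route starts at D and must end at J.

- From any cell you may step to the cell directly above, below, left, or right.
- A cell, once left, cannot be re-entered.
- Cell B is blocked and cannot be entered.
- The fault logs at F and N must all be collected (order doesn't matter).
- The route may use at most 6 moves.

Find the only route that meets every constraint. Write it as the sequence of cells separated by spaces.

D F H K N M J

The 6-move cap with required stops at F, N leaves no slack for detours.
Route from D: 2× right (reaching H), 2× down (reaching N), left to M, up to J — 6 moves in all.
Check: all required cells visited; 6 ≤ 6 moves.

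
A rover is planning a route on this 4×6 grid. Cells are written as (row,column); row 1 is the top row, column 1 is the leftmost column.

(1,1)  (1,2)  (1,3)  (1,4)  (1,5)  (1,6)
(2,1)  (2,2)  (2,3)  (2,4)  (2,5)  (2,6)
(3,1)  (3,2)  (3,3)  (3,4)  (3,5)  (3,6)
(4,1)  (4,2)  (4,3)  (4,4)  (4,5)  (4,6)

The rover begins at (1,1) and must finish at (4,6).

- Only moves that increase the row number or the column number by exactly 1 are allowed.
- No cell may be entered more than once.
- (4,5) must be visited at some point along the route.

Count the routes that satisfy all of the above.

35

A right/down-only route from (1,1) to (4,6) makes exactly 3 down-moves and 5 right-moves in some order.
With no other constraints that would be C(8,3) = 56 routes.
Split at (4,5) and multiply the segment counts: (1,1)→(4,5): 35; (4,5)→(4,6): 1; product = 35.
That gives 35 routes.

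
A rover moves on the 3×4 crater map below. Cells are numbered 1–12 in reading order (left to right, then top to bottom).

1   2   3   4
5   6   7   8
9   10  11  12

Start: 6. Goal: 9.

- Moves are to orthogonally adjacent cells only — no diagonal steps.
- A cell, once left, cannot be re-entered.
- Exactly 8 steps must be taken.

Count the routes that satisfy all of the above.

7

Need simple routes of exactly 8 moves from 6 to 9 (Manhattan distance 2, so 3 moves are spent on a detour and 3 undoing it).
Enumerating: 6 2 3 7 8 12 11 10 9 | 6 2 3 4 8 12 11 10 9 | 6 2 3 4 8 7 11 10 9 | 6 10 11 7 3 2 1 5 9 | 6 5 1 2 3 7 11 10 9 | 6 7 3 4 8 12 11 10 9 | 6 7 8 4 3 2 1 5 9.
That gives 7 routes.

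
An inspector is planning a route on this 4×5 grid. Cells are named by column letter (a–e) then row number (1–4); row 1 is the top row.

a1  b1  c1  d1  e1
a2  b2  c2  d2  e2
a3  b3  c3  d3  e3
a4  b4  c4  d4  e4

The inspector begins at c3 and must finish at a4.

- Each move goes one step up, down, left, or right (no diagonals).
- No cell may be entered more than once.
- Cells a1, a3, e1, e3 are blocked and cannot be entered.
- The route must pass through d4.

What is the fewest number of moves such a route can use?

Any route passes through d4 somewhere between c3 and a4. Summing Manhattan distances along the two legs (c3 → d4 → a4) gives a lower bound of 2 + 3 = 5 moves.
A route of 5 moves achieves this: c3 → d3 → d4 → c4 → b4 → a4.
Since 5 matches the lower bound, it is optimal.

5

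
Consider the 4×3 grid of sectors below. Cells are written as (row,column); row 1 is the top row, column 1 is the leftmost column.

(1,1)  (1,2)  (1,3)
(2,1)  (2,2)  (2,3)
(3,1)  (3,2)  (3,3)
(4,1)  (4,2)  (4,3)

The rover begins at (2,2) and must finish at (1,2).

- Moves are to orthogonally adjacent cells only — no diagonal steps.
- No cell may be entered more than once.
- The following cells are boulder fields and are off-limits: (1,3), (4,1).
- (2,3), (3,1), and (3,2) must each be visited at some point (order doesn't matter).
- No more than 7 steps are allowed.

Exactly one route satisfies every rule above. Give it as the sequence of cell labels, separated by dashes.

The budget equals the shortest possible length, so every move has to be on a shortest route through the required cells.
Route from (2,2): right to (2,3), down to (3,3), 2× left (reaching (3,1)), 2× up (reaching (1,1)), right to (1,2) — 7 moves in all.
Check: all required cells visited; 7 ≤ 7 moves.

(2,2) - (2,3) - (3,3) - (3,2) - (3,1) - (2,1) - (1,1) - (1,2)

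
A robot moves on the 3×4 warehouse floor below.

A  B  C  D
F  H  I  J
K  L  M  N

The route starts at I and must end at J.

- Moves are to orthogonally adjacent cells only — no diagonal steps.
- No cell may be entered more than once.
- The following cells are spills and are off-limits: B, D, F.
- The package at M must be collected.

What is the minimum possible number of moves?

Any route passes through M somewhere between I and J. Summing Manhattan distances along the two legs (I → M → J) gives a lower bound of 1 + 2 = 3 moves.
A route of 3 moves achieves this: I → M → N → J.
Since 3 matches the lower bound, it is optimal.

3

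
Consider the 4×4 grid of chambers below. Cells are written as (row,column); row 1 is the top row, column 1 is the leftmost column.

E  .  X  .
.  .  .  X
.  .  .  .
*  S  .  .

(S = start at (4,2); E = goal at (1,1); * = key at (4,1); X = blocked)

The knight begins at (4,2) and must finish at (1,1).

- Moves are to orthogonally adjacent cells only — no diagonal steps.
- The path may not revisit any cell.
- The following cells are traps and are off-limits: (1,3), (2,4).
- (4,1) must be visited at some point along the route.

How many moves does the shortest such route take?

Any route passes through (4,1) somewhere between (4,2) and (1,1). Summing Manhattan distances along the two legs ((4,2) → (4,1) → (1,1)) gives a lower bound of 1 + 3 = 4 moves.
A route of 4 moves achieves this: (4,2) → (4,1) → (3,1) → (2,1) → (1,1).
Since 4 matches the lower bound, it is optimal.

4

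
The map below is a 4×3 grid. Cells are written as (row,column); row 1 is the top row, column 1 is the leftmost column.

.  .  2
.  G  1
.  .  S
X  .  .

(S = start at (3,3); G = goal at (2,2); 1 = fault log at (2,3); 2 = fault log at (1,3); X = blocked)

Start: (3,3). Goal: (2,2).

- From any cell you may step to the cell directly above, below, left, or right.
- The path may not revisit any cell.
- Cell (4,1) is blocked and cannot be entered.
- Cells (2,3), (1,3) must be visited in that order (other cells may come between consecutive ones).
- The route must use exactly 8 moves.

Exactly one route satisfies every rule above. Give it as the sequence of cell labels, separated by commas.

(3,3), (2,3), (1,3), (1,2), (1,1), (2,1), (3,1), (3,2), (2,2)

The waypoints must appear in the order (2,3), (1,3), with no cell reused.
Route from (3,3): up 2 to (1,3), left 2 to (1,1), down 2 to (3,1), right 1 to (3,2), up 1 to (2,2) — 8 moves in all.
Check: order respected (1 at step 1, 2 at step 2); 8 moves as required.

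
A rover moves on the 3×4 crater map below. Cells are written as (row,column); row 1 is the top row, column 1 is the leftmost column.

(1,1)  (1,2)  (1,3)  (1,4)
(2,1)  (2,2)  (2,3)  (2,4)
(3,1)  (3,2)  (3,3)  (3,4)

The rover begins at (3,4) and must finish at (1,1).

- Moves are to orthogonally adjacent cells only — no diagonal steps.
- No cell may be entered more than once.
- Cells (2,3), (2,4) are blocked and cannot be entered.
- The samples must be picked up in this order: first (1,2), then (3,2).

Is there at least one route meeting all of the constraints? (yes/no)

no

Ignoring the required order, 2 revisit-free routes from (3,4) to (1,1) pass through all of (1,2) and (3,2); the waypoint orders that occur are (3,2) → (1,2) (2) — never (1,2) → (3,2).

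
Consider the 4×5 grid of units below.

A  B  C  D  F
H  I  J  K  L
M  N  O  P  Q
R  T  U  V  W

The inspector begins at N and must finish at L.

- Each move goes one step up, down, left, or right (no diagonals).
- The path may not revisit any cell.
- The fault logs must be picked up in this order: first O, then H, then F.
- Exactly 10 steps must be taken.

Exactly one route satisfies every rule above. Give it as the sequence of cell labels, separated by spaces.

The waypoints must appear in the order O, H, F, with no cell reused.
Route from N: right 1 to O, up 1 to J, left 2 to H, up 1 to A, right 4 to F, down 1 to L — 10 moves in all.
Check: order respected (O at step 1, H at step 4, F at step 9); 10 moves as required.

N O J I H A B C D F L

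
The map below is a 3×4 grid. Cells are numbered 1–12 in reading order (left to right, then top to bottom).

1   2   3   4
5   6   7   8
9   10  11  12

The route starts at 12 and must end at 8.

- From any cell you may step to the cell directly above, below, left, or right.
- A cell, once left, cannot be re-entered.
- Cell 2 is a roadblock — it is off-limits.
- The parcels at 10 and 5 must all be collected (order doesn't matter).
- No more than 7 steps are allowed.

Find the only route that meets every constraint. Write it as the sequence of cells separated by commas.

12, 11, 10, 9, 5, 6, 7, 8

Any route must reach 10 and 5 and still end at 8 within 7 moves, so the order of the required stops is forced.
Route from 12: left 3 to 9, up 1 to 5, right 3 to 8 — 7 moves in all.
Check: all required cells visited; 7 ≤ 7 moves.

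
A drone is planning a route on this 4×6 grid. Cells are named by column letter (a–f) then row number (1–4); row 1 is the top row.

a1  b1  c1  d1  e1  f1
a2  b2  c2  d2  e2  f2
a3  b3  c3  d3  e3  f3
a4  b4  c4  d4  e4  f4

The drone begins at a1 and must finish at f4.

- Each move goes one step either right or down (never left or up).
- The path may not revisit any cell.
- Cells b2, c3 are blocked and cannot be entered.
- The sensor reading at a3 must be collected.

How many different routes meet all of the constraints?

A right/down-only route from a1 to f4 makes exactly 3 down-moves and 5 right-moves in some order.
With no other constraints that would be C(8,3) = 56 routes.
Split at a3 and multiply the segment counts (each segment already excludes blocked cells): a1→a3: 1; a3→f4: 2; product = 2.
That gives 2 routes.

2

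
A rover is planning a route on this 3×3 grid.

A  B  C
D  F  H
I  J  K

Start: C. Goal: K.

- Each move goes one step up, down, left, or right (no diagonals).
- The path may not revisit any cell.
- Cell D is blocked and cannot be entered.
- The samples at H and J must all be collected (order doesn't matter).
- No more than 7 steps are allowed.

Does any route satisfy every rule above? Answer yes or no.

One route that works: C → H → F → J → K.

yes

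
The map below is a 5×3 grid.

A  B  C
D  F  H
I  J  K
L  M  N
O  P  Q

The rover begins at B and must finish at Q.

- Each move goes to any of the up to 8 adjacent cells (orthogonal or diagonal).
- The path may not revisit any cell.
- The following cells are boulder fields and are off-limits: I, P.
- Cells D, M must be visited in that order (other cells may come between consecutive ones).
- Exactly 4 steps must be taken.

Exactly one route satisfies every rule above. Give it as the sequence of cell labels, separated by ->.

The waypoints must appear in the order D, M, with no cell reused.
Route from B: down-left 1 to D, down-right 1 to J, down 1 to M, down-right 1 to Q — 4 moves in all.
Check: order respected (D at step 1, M at step 3); 4 moves as required.

B -> D -> J -> M -> Q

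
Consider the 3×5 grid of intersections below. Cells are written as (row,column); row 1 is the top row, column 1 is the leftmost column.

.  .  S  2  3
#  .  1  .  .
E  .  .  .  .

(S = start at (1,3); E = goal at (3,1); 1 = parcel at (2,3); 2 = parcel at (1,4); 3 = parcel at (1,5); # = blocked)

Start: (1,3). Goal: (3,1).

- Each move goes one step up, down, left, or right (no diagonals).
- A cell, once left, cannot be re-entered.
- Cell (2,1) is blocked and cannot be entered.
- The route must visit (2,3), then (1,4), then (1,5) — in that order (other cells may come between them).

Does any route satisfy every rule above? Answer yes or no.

yes

One route that works: (1,3) → (2,3) → (2,4) → (1,4) → (1,5) → (2,5) → (3,5) → (3,4) → (3,3) → (3,2) → (3,1).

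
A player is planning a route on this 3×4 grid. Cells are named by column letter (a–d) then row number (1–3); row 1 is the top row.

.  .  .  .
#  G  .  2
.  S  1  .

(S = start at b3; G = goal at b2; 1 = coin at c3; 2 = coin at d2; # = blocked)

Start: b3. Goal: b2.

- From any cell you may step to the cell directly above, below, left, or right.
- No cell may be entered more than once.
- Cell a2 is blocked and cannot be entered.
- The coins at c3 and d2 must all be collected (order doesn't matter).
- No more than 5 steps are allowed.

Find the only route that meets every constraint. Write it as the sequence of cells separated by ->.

The budget equals the shortest possible length, so every move has to be on a shortest route through the required cells.
Route from b3: 2× right (reaching d3), up to d2, 2× left (reaching b2) — 5 moves in all.
Check: all required cells visited; 5 ≤ 5 moves.

b3 -> c3 -> d3 -> d2 -> c2 -> b2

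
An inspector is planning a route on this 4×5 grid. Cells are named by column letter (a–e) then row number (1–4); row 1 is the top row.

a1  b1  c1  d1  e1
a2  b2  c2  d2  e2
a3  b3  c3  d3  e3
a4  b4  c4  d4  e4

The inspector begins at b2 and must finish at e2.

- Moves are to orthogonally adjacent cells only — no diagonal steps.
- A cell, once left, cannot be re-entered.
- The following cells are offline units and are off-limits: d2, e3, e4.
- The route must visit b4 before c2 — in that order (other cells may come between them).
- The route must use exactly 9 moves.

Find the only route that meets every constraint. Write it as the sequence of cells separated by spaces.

b2 b3 b4 c4 c3 c2 c1 d1 e1 e2

The waypoints must appear in the order b4, c2, with no cell reused.
Route from b2: 2× down (reaching b4), right to c4, 3× up (reaching c1), 2× right (reaching e1), down to e2 — 9 moves in all.
Check: order respected (b4 at step 2, c2 at step 5); 9 moves as required.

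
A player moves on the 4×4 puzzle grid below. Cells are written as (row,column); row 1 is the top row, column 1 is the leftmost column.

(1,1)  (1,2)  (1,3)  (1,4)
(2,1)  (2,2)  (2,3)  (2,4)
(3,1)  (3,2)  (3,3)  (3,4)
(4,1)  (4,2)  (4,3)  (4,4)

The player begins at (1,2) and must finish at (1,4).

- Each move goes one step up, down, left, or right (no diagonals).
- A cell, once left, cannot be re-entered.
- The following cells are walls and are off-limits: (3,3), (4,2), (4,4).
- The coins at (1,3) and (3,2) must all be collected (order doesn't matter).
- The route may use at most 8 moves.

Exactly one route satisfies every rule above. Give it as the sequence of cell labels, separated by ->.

(1,2) -> (1,1) -> (2,1) -> (3,1) -> (3,2) -> (2,2) -> (2,3) -> (1,3) -> (1,4)

Any route must reach (1,3) and (3,2) and still end at (1,4) within 8 moves, so the order of the required stops is forced.
Route from (1,2): left to (1,1), 2× down (reaching (3,1)), right to (3,2), up to (2,2), right to (2,3), up to (1,3), right to (1,4) — 8 moves in all.
Check: all required cells visited; 8 ≤ 8 moves.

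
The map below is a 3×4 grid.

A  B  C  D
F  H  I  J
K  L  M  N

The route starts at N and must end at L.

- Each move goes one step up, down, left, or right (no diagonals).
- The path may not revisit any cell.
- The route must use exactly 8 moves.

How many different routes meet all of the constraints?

Need simple routes of exactly 8 moves from N to L (Manhattan distance 2, so 3 moves are spent on a detour and 3 undoing it).
Branch systematically from the start, pruning whenever the remaining move budget drops below the Manhattan distance to L or differs from it in parity. Grouping the completions by first move — via J: 9; via M: 5 — and summing: 9 + 5 = 14.
That gives 14 routes.

14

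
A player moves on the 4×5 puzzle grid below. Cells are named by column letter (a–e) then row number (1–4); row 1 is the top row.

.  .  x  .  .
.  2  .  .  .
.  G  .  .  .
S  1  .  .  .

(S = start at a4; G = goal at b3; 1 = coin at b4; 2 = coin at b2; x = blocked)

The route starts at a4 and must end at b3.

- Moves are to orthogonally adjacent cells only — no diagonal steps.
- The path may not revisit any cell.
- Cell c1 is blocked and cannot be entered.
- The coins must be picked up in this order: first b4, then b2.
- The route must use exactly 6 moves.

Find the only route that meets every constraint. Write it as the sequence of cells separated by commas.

The waypoints must appear in the order b4, b2, with no cell reused.
Route from a4: right 2 to c4, up 2 to c2, left 1 to b2, down 1 to b3 — 6 moves in all.
Check: order respected (1 at step 1, 2 at step 5); 6 moves as required.

a4, b4, c4, c3, c2, b2, b3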